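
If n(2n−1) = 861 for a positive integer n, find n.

21

Set n(2n−1) = 861, giving 2n² − n − 861 = 0.
The discriminant is 1 + 8·861 = 6889, and √6889 = 83.
So n = (1 + 83) / 4 = 84/4 = 21.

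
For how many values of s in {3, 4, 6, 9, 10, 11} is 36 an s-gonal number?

s = 3: P(3, 8) = 36. ✓
s = 4: P(4, 6) = 36. ✓
s = 6: P(6, 4) = 28 and P(6, 5) = 45; 36 is not s-gonal.
s = 9: P(9, 3) = 24 and P(9, 4) = 46; 36 is not s-gonal.
s = 10: P(10, 3) = 27 and P(10, 4) = 52; 36 is not s-gonal.
s = 11: P(11, 3) = 30 and P(11, 4) = 58; 36 is not s-gonal.
Hits: s ∈ {3, 4} → 2.

2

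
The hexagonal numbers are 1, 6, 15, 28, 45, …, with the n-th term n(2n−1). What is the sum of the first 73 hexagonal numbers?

Σ i(2i−1) = 2Σi² − Σi over i = 1..73.
Σi = 2701 and Σi² = 132349.
2·132349 − 1·2701 = 261997.

261997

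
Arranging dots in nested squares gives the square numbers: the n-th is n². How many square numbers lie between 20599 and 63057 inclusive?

108

The n-th square number is n².
Smallest index with value ≥ 20599: n = 144 (giving 20736).
Largest index with value ≤ 63057: n = 251 (giving 63001).
Indices 144 through 251: 108 terms.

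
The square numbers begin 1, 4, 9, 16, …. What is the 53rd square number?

The 53rd square number is n² with n = 53.
53² = 2809.

2809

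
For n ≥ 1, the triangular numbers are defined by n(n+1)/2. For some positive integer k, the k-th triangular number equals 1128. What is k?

Set n(n+1)/2 = 1128, giving n² + n − 2256 = 0.
The discriminant is 1 + 8·1128 = 9025, and √9025 = 95.
So n = (-1 + 95) / 2 = 94/2 = 47.
Check: 47·48/2 = 1128. ✓

47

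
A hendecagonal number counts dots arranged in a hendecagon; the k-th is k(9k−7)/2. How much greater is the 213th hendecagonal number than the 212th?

Consecutive hendecagonal numbers differ by 9n − 8: here 9·213 − 8 = 1909.

1909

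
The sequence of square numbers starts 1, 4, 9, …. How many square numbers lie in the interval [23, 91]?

5

The n-th square number is n².
Smallest index with value ≥ 23: n = 5 (giving 25).
Largest index with value ≤ 91: n = 9 (giving 81).
Indices 5 through 9: 5 terms.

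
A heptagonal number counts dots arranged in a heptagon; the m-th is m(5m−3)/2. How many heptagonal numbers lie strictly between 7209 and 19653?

The n-th heptagonal number is n(5n−3)/2.
Smallest index with value > 7209: n = 55 (giving 7480).
Largest index with value < 19653: n = 88 (giving 19228).
Indices 55 through 88: 34 terms.

34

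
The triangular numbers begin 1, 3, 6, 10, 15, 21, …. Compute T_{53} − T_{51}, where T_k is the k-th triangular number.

105

53·54/2 = 1431 and 51·52/2 = 1326.
Difference: 1431 − 1326 = 105.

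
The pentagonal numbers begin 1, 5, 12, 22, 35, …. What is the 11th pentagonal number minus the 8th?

84

11·(3·11 − 1)/2 = 176 and 8·(3·8 − 1)/2 = 92.
Difference: 176 − 92 = 84.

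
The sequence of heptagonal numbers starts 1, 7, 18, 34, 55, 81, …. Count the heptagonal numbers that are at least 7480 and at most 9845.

9

The n-th heptagonal number is n(5n−3)/2.
Smallest index with value ≥ 7480: n = 55 (giving 7480).
Largest index with value ≤ 9845: n = 63 (giving 9828).
Indices 55 through 63: 9 terms.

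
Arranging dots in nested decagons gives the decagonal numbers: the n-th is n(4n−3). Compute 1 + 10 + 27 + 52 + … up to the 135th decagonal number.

3289500

Σ i(4i−3) = 4Σi² − 3Σi over i = 1..135.
Σi = 9180 and Σi² = 829260.
4·829260 − 3·9180 = 3289500.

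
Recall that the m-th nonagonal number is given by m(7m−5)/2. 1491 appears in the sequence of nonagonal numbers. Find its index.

Set n(7n−5)/2 = 1491, giving 7n² − 5n − 2982 = 0.
The discriminant is 25 + 56·1491 = 83521, and √83521 = 289.
So n = (5 + 289) / 14 = 294/14 = 21.

21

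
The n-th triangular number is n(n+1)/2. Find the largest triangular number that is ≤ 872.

Solve n(n+1)/2 ≤ 872 for integer n.
n = 41 gives 861 ≤ 872, while n = 42 gives 903 > 872; so the answer is 861.

861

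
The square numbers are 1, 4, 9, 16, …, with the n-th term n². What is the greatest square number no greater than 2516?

2500

Solve n² ≤ 2516 for integer n.
n = 50 gives 2500 ≤ 2516, while n = 51 gives 2601 > 2516; so the answer is 2500.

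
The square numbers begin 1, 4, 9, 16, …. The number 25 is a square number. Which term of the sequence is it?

5

We need n² = 25, so n = √25 = 5.
Check: 5² = 25. ✓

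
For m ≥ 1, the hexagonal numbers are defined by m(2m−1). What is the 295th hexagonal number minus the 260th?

38815

295·(2·295 − 1) = 173755 and 260·(2·260 − 1) = 134940.
Difference: 173755 − 134940 = 38815.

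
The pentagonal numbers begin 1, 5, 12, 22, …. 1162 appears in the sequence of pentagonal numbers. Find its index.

Set n(3n−1)/2 = 1162, giving 3n² − n − 2324 = 0.
The discriminant is 1 + 24·1162 = 27889, and √27889 = 167.
So n = (1 + 167) / 6 = 168/6 = 28.
Check: 28·(3·28 − 1)/2 = 1162. ✓

28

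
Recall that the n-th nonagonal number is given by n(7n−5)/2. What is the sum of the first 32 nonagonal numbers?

Σ i(7i−5)/2 = (7Σi² − 5Σi) / 2 over i = 1..32.
Σi = 528 and Σi² = 11440.
(7·11440 − 5·528) / 2 = 77440/2 = 38720.

38720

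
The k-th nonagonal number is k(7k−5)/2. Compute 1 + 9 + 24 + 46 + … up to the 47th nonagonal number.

Σ i(7i−5)/2 = (7Σi² − 5Σi) / 2 over i = 1..47.
Σi = 1128 and Σi² = 35720.
(7·35720 − 5·1128) / 2 = 244400/2 = 122200.

122200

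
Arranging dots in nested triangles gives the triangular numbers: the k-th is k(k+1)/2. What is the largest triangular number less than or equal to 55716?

Solve n(n+1)/2 ≤ 55716 for integer n.
n = 333 gives 55611 ≤ 55716, while n = 334 gives 55945 > 55716; so the answer is 55611.

55611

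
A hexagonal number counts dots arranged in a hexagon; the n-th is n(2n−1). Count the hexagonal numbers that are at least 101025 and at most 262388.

138

The n-th hexagonal number is n(2n−1).
Smallest index with value ≥ 101025: n = 225 (giving 101025).
Largest index with value ≤ 262388: n = 362 (giving 261726).
Indices 225 through 362: 138 terms.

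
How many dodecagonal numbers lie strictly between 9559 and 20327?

20

The n-th dodecagonal number is n(5n−4).
Smallest index with value > 9559: n = 45 (giving 9945).
Largest index with value < 20327: n = 64 (giving 20224).
Indices 45 through 64: 20 terms.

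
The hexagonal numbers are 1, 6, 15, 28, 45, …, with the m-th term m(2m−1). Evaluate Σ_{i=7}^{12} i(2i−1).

Σ i(2i−1) = 2Σi² − Σi over i = 7..12.
Σi = 78 − 21 = 57 and Σi² = 650 − 91 = 559.
2·559 − 1·57 = 1061.

1061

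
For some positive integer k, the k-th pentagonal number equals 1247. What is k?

Set n(3n−1)/2 = 1247, giving 3n² − n − 2494 = 0.
So n = (1 + 173) / 6 = 174/6 = 29.
Check: 29·(3·29 − 1)/2 = 1247. ✓

29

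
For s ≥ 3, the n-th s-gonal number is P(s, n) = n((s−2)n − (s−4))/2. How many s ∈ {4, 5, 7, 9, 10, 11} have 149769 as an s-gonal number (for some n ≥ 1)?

s = 4: P(4, 387) = 149769. ✓
s = 5: P(5, 316) = 149626 and P(5, 317) = 150575; 149769 is not s-gonal.
s = 7: P(7, 245) = 149695 and P(7, 246) = 150921; 149769 is not s-gonal.
s = 9: P(9, 207) = 149454 and P(9, 208) = 150904; 149769 is not s-gonal.
s = 10: P(10, 193) = 148417 and P(10, 194) = 149962; 149769 is not s-gonal.
s = 11: P(11, 182) = 148421 and P(11, 183) = 150060; 149769 is not s-gonal.
Hits: s ∈ {4} → 1.

1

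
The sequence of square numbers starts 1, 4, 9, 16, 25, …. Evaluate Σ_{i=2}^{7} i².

139

Σ_{i=2}^{7} i² = 140 − 1 = 139.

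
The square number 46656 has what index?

We need n² = 46656, so n = √46656 = 216.

216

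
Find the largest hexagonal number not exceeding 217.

Solve n(2n−1) ≤ 217 for integer n.
n = 10 gives 190 ≤ 217, while n = 11 gives 231 > 217; so the answer is 190.

190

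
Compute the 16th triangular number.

136

The 16th triangular number is n(n+1)/2 with n = 16.
16·17/2 = 272/2 = 136.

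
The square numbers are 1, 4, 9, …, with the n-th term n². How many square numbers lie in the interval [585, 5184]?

The n-th square number is n².
Smallest index with value ≥ 585: n = 25 (giving 625).
Largest index with value ≤ 5184: n = 72 (giving 5184).
Indices 25 through 72: 48 terms.

48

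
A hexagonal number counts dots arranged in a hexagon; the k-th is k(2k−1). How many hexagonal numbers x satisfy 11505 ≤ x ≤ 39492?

64

The n-th hexagonal number is n(2n−1).
Smallest index with value ≥ 11505: n = 77 (giving 11781).
Largest index with value ≤ 39492: n = 140 (giving 39060).
Indices 77 through 140: 64 terms.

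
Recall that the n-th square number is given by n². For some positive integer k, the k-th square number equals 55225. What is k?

235

We need n² = 55225, so n = √55225 = 235.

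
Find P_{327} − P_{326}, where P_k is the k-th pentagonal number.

Consecutive pentagonal numbers differ by 3n − 2: here 3·327 − 2 = 979.

979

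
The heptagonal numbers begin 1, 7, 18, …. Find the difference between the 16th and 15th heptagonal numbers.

76

Consecutive heptagonal numbers differ by 5n − 4: here 5·16 − 4 = 76.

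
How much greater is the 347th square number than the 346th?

693

n² − (n−1)² = 2n − 1, so 347² − 346² = 2·347 − 1 = 693.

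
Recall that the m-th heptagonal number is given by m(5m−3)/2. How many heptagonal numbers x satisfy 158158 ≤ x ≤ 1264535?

460

The n-th heptagonal number is n(5n−3)/2.
Smallest index with value ≥ 158158: n = 252 (giving 158382).
Largest index with value ≤ 1264535: n = 711 (giving 1262736).
Indices 252 through 711: 460 terms.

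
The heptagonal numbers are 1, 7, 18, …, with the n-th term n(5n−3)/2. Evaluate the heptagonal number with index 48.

5688

The 48th heptagonal number is n(5n−3)/2 with n = 48.
48·(5·48 − 3)/2 = 48·237/2 = 5688.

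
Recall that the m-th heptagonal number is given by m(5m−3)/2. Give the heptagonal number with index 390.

The 390th heptagonal number is n(5n−3)/2 with n = 390.
390·(5·390 − 3)/2 = 390·1947/2 = 379665.

379665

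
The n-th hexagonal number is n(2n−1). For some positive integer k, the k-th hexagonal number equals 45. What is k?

Set n(2n−1) = 45, giving 2n² − n − 45 = 0.
So n = (1 + 19) / 4 = 20/4 = 5.

5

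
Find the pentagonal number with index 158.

37367

The 158th pentagonal number is n(3n−1)/2 with n = 158.
158·(3·158 − 1)/2 = 158·473/2 = 37367.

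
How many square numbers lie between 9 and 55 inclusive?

5

The n-th square number is n².
Smallest index with value ≥ 9: n = 3 (giving 9).
Largest index with value ≤ 55: n = 7 (giving 49).
Indices 3 through 7: 5 terms.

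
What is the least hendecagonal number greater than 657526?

Solve n(9n−7)/2 > 657526 for integer n.
The largest n with value ≤ 657526 is 382 (since 655321 ≤ 657526 < 658760), so the first above is n = 383, value 658760.

658760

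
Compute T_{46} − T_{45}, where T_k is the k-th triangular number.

46

Consecutive triangular numbers differ by n: T_{46} − T_{45} = 46.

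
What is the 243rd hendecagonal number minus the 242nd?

Consecutive hendecagonal numbers differ by 9n − 8: here 9·243 − 8 = 2179.

2179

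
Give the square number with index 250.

62500

The 250th square number is n² with n = 250.
250² = 62500.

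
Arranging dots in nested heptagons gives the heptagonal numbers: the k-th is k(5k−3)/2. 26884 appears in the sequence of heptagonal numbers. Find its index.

104

Set n(5n−3)/2 = 26884, giving 5n² − 3n − 53768 = 0.
The discriminant is 9 + 40·26884 = 1075369, and √1075369 = 1037.
So n = (3 + 1037) / 10 = 1040/10 = 104.
Check: 104·(5·104 − 3)/2 = 26884. ✓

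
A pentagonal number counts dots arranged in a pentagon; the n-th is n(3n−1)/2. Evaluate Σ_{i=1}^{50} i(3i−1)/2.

Σ i(3i−1)/2 = (3Σi² − Σi) / 2 over i = 1..50.
Σi = 1275 and Σi² = 42925.
(3·42925 − 1·1275) / 2 = 127500/2 = 63750.

63750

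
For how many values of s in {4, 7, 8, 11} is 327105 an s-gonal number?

s = 4: P(4, 571) = 326041 and P(4, 572) = 327184; 327105 is not s-gonal.
s = 7: P(7, 362) = 327067 and P(7, 363) = 328878; 327105 is not s-gonal.
s = 8: P(8, 330) = 326040 and P(8, 331) = 328021; 327105 is not s-gonal.
s = 11: P(11, 270) = 327105. ✓
Hits: s ∈ {11} → 1.

1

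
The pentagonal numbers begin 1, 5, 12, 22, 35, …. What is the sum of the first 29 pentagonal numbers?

Σ i(3i−1)/2 = (3Σi² − Σi) / 2 over i = 1..29.
Σi = 435 and Σi² = 8555.
(3·8555 − 1·435) / 2 = 25230/2 = 12615.

12615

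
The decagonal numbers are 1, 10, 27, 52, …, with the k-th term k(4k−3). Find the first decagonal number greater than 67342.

68251

Solve n(4n−3) > 67342 for integer n.
The largest n with value ≤ 67342 is 130 (since 67210 ≤ 67342 < 68251), so the first above is n = 131, value 68251.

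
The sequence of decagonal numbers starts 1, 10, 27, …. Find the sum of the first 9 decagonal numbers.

1005

Σ i(4i−3) = 4Σi² − 3Σi over i = 1..9.
Σi = 45 and Σi² = 285.
4·285 − 3·45 = 1005.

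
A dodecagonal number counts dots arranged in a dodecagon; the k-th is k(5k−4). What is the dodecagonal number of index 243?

294273

243·(5·243 − 4) = 243·1211 = 294273.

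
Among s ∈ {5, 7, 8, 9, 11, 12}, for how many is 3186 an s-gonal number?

2

s = 5: P(5, 46) = 3151 and P(5, 47) = 3290; 3186 is not s-gonal.
s = 7: P(7, 36) = 3186. ✓
s = 8: P(8, 32) = 3008 and P(8, 33) = 3201; 3186 is not s-gonal.
s = 9: P(9, 30) = 3075 and P(9, 31) = 3286; 3186 is not s-gonal.
s = 11: P(11, 27) = 3186. ✓
s = 12: P(12, 25) = 3025 and P(12, 26) = 3276; 3186 is not s-gonal.
Hits: s ∈ {7, 11} → 2.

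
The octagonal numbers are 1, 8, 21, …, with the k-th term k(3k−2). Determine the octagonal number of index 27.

2133

The 27th octagonal number is n(3n−2) with n = 27.
27·(3·27 − 2) = 27·79 = 2133.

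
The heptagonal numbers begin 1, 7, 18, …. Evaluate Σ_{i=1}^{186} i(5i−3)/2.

Σ i(5i−3)/2 = (5Σi² − 3Σi) / 2 over i = 1..186.
Σi = 17391 and Σi² = 2162281.
(5·2162281 − 3·17391) / 2 = 10759232/2 = 5379616.

5379616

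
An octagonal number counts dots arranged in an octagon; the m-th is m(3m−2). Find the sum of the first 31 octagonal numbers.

30256

Σ i(3i−2) = 3Σi² − 2Σi over i = 1..31.
Σi = 496 and Σi² = 10416.
3·10416 − 2·496 = 30256.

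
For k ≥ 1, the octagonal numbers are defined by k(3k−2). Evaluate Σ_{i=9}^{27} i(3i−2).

19494

Σ i(3i−2) = 3Σi² − 2Σi over i = 9..27.
Σi = 378 − 36 = 342 and Σi² = 6930 − 204 = 6726.
3·6726 − 2·342 = 19494.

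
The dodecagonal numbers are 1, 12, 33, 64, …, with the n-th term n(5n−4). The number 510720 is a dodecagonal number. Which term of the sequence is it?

320

Set n(5n−4) = 510720, giving 5n² − 4n − 510720 = 0.
The discriminant is 16 + 20·510720 = 10214416, and √10214416 = 3196.
So n = (4 + 3196) / 10 = 3200/10 = 320.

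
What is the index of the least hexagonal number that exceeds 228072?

338

Solve n(2n−1) > 228072 for integer n.
The largest n with value ≤ 228072 is 337 (since 226801 ≤ 228072 < 228150), so the first above is n = 338, value 228150.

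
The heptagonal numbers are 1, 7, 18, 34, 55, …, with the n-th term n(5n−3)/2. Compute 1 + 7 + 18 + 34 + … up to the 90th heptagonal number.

611520

Σ i(5i−3)/2 = (5Σi² − 3Σi) / 2 over i = 1..90.
Σi = 4095 and Σi² = 247065.
(5·247065 − 3·4095) / 2 = 1223040/2 = 611520.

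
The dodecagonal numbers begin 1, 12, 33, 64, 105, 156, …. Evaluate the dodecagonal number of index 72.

25632

The 72nd dodecagonal number is n(5n−4) with n = 72.
72·(5·72 − 4) = 72·356 = 25632.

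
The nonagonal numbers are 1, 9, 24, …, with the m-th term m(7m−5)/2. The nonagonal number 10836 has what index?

56

Set n(7n−5)/2 = 10836, giving 7n² − 5n − 21672 = 0.
The discriminant is 25 + 56·10836 = 606841, and √606841 = 779.
So n = (5 + 779) / 14 = 784/14 = 56.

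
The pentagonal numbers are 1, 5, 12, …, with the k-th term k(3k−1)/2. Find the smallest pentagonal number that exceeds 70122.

70525

Solve n(3n−1)/2 > 70122 for integer n.
The largest n with value ≤ 70122 is 216 (since 69876 ≤ 70122 < 70525), so the first above is n = 217, value 70525.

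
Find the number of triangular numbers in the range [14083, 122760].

328

The n-th triangular number is n(n+1)/2.
Smallest index with value ≥ 14083: n = 168 (giving 14196).
Largest index with value ≤ 122760: n = 495 (giving 122760).
Indices 168 through 495: 328 terms.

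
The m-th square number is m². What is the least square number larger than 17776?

Solve n² > 17776 for integer n.
The largest n with value ≤ 17776 is 133 (since 17689 ≤ 17776 < 17956), so the first above is n = 134, value 17956.

17956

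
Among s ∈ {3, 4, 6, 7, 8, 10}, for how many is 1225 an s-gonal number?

3

s = 3: P(3, 49) = 1225. ✓
s = 4: P(4, 35) = 1225. ✓
s = 6: P(6, 25) = 1225. ✓
s = 7: P(7, 22) = 1177 and P(7, 23) = 1288; 1225 is not s-gonal.
s = 8: P(8, 20) = 1160 and P(8, 21) = 1281; 1225 is not s-gonal.
s = 10: P(10, 17) = 1105 and P(10, 18) = 1242; 1225 is not s-gonal.
Hits: s ∈ {3, 4, 6} → 3.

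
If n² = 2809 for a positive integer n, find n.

We need n² = 2809, so n = √2809 = 53.
Check: 53² = 2809. ✓

53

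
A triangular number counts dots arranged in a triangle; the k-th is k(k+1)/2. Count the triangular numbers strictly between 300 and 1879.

36

The n-th triangular number is n(n+1)/2.
Smallest index with value > 300: n = 25 (giving 325).
Largest index with value < 1879: n = 60 (giving 1830).
Indices 25 through 60: 36 terms.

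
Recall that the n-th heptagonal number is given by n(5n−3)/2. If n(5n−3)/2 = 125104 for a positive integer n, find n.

224

Set n(5n−3)/2 = 125104, giving 5n² − 3n − 250208 = 0.
The discriminant is 9 + 40·125104 = 5004169, and √5004169 = 2237.
So n = (3 + 2237) / 10 = 2240/10 = 224.
Check: 224·(5·224 − 3)/2 = 125104. ✓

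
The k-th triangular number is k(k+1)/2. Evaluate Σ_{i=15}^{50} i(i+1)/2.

Σ i(i+1)/2 = (Σi² + Σi) / 2 over i = 15..50.
Σi = 1275 − 105 = 1170 and Σi² = 42925 − 1015 = 41910.
(1·41910 + 1·1170) / 2 = 43080/2 = 21540.

21540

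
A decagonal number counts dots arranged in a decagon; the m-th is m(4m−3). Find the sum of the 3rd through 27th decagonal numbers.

26575

Σ i(4i−3) = 4Σi² − 3Σi over i = 3..27.
Σi = 378 − 3 = 375 and Σi² = 6930 − 5 = 6925.
4·6925 − 3·375 = 26575.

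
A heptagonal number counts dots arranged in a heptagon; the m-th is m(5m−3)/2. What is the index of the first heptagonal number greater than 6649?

52

Solve n(5n−3)/2 > 6649 for integer n.
The largest n with value ≤ 6649 is 51 (since 6426 ≤ 6649 < 6682), so the first above is n = 52, value 6682.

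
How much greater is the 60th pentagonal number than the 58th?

60·(3·60 − 1)/2 = 5370 and 58·(3·58 − 1)/2 = 5017.
Difference: 5370 − 5017 = 353.

353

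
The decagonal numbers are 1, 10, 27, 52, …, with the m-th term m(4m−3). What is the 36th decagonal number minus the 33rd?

36·(4·36 − 3) = 5076 and 33·(4·33 − 3) = 4257.
Difference: 5076 − 4257 = 819.

819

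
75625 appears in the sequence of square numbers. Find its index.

275

We need n² = 75625, so n = √75625 = 275.
Check: 275² = 75625. ✓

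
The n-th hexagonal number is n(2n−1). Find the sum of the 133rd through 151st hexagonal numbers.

764674

Σ i(2i−1) = 2Σi² − Σi over i = 133..151.
Σi = 11476 − 8778 = 2698 and Σi² = 1159076 − 775390 = 383686.
2·383686 − 1·2698 = 764674.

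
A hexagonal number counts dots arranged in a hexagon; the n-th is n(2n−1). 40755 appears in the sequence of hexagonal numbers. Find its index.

Set n(2n−1) = 40755, giving 2n² − n − 40755 = 0.
The discriminant is 1 + 8·40755 = 326041, and √326041 = 571.
So n = (1 + 571) / 4 = 572/4 = 143.
Check: 143·(2·143 − 1) = 40755. ✓

143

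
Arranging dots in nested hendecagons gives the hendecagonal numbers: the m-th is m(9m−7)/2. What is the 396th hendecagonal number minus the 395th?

3556

Consecutive hendecagonal numbers differ by 9n − 8: here 9·396 − 8 = 3556.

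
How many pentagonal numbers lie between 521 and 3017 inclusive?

The n-th pentagonal number is n(3n−1)/2.
Smallest index with value ≥ 521: n = 19 (giving 532).
Largest index with value ≤ 3017: n = 45 (giving 3015).
Indices 19 through 45: 27 terms.

27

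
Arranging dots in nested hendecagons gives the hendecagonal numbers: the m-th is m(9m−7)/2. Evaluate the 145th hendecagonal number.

94105

The 145th hendecagonal number is n(9n−7)/2 with n = 145.
145·(9·145 − 7)/2 = 145·1298/2 = 145·649 = 94105.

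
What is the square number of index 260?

67600

260² = 67600.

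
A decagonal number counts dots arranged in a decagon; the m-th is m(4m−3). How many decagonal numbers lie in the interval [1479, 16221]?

The n-th decagonal number is n(4n−3).
Smallest index with value ≥ 1479: n = 20 (giving 1540).
Largest index with value ≤ 16221: n = 64 (giving 16192).
Indices 20 through 64: 45 terms.

45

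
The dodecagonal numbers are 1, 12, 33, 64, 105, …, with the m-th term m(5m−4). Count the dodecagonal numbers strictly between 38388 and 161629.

The n-th dodecagonal number is n(5n−4).
Smallest index with value > 38388: n = 89 (giving 39249).
Largest index with value < 161629: n = 180 (giving 161280).
Indices 89 through 180: 92 terms.

92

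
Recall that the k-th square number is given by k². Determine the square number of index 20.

The 20th square number is n² with n = 20.
20² = 400.

400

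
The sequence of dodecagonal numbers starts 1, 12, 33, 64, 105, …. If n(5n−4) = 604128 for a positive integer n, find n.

348

Set n(5n−4) = 604128, giving 5n² − 4n − 604128 = 0.
The discriminant is 16 + 20·604128 = 12082576, and √12082576 = 3476.
So n = (4 + 3476) / 10 = 3480/10 = 348.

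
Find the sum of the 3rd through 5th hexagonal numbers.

Σ i(2i−1) = 2Σi² − Σi over i = 3..5.
Σi = 15 − 3 = 12 and Σi² = 55 − 5 = 50.
2·50 − 1·12 = 88.

88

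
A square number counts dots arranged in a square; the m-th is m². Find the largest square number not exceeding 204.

Solve n² ≤ 204 for integer n.
n = 14 gives 196 ≤ 204, while n = 15 gives 225 > 204; so the answer is 196.

196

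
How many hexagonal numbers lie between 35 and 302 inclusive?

The n-th hexagonal number is n(2n−1).
Smallest index with value ≥ 35: n = 5 (giving 45).
Largest index with value ≤ 302: n = 12 (giving 276).
Indices 5 through 12: 8 terms.

8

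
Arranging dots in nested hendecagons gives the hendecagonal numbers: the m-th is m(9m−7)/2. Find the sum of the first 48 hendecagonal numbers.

Σ i(9i−7)/2 = (9Σi² − 7Σi) / 2 over i = 1..48.
Σi = 1176 and Σi² = 38024.
(9·38024 − 7·1176) / 2 = 333984/2 = 166992.

166992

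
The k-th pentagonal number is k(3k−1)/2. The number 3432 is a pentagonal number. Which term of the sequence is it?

Set n(3n−1)/2 = 3432, giving 3n² − n − 6864 = 0.
The discriminant is 1 + 24·3432 = 82369, and √82369 = 287.
So n = (1 + 287) / 6 = 288/6 = 48.
Check: 48·(3·48 − 1)/2 = 3432. ✓

48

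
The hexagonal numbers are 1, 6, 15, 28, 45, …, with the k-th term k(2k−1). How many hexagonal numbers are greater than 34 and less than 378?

The n-th hexagonal number is n(2n−1).
Smallest index with value > 34: n = 5 (giving 45).
Largest index with value < 378: n = 13 (giving 325).
Indices 5 through 13: 9 terms.

9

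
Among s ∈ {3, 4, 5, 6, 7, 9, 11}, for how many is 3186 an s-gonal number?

s = 3: P(3, 79) = 3160 and P(3, 80) = 3240; 3186 is not s-gonal.
s = 4: P(4, 56) = 3136 and P(4, 57) = 3249; 3186 is not s-gonal.
s = 5: P(5, 46) = 3151 and P(5, 47) = 3290; 3186 is not s-gonal.
s = 6: P(6, 40) = 3160 and P(6, 41) = 3321; 3186 is not s-gonal.
s = 7: P(7, 36) = 3186. ✓
s = 9: P(9, 30) = 3075 and P(9, 31) = 3286; 3186 is not s-gonal.
s = 11: P(11, 27) = 3186. ✓
Hits: s ∈ {7, 11} → 2.

2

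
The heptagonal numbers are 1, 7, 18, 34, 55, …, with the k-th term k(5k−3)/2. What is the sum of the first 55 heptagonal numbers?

Σ i(5i−3)/2 = (5Σi² − 3Σi) / 2 over i = 1..55.
Σi = 1540 and Σi² = 56980.
(5·56980 − 3·1540) / 2 = 280280/2 = 140140.

140140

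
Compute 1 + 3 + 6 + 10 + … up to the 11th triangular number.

286

Σ i(i+1)/2 = (Σi² + Σi) / 2 over i = 1..11.
Σi = 66 and Σi² = 506.
(1·506 + 1·66) / 2 = 572/2 = 286.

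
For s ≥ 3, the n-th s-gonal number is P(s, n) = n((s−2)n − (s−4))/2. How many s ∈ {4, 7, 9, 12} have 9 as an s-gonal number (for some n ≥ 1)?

s = 4: P(4, 3) = 9. ✓
s = 7: P(7, 2) = 7 and P(7, 3) = 18; 9 is not s-gonal.
s = 9: P(9, 2) = 9. ✓
s = 12: P(12, 1) = 1 and P(12, 2) = 12; 9 is not s-gonal.
Hits: s ∈ {4, 9} → 2.

2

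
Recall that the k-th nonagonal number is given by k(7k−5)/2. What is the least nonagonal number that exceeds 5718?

5781

Solve n(7n−5)/2 > 5718 for integer n.
The largest n with value ≤ 5718 is 40 (since 5500 ≤ 5718 < 5781), so the first above is n = 41, value 5781.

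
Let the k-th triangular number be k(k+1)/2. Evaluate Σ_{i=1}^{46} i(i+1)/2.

17296

Σ i(i+1)/2 = (Σi² + Σi) / 2 over i = 1..46.
Σi = 1081 and Σi² = 33511.
(1·33511 + 1·1081) / 2 = 34592/2 = 17296.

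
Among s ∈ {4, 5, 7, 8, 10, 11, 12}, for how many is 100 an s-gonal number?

s = 4: P(4, 10) = 100. ✓
s = 5: P(5, 8) = 92 and P(5, 9) = 117; 100 is not s-gonal.
s = 7: P(7, 6) = 81 and P(7, 7) = 112; 100 is not s-gonal.
s = 8: P(8, 6) = 96 and P(8, 7) = 133; 100 is not s-gonal.
s = 10: P(10, 5) = 85 and P(10, 6) = 126; 100 is not s-gonal.
s = 11: P(11, 5) = 95 and P(11, 6) = 141; 100 is not s-gonal.
s = 12: P(12, 4) = 64 and P(12, 5) = 105; 100 is not s-gonal.
Hits: s ∈ {4} → 1.

1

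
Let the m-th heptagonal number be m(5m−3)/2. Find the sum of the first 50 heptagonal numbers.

105400

Σ i(5i−3)/2 = (5Σi² − 3Σi) / 2 over i = 1..50.
Σi = 1275 and Σi² = 42925.
(5·42925 − 3·1275) / 2 = 210800/2 = 105400.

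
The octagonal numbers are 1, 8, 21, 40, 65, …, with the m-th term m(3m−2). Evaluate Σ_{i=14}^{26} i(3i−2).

Σ i(3i−2) = 3Σi² − 2Σi over i = 14..26.
Σi = 351 − 91 = 260 and Σi² = 6201 − 819 = 5382.
3·5382 − 2·260 = 15626.

15626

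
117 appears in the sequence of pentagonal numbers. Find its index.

Set n(3n−1)/2 = 117, giving 3n² − n − 234 = 0.
The discriminant is 1 + 24·117 = 2809, and √2809 = 53.
So n = (1 + 53) / 6 = 54/6 = 9.
Check: 9·(3·9 − 1)/2 = 117. ✓

9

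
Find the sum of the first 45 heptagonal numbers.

76935

Σ i(5i−3)/2 = (5Σi² − 3Σi) / 2 over i = 1..45.
Σi = 1035 and Σi² = 31395.
(5·31395 − 3·1035) / 2 = 153870/2 = 76935.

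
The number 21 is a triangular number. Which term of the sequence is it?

6

Set n(n+1)/2 = 21, giving n² + n − 42 = 0.
The discriminant is 1 + 8·21 = 169, and √169 = 13.
So n = (-1 + 13) / 2 = 12/2 = 6.
Check: 6·7/2 = 21. ✓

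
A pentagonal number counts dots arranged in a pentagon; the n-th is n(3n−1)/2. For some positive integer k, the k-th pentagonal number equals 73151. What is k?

Set n(3n−1)/2 = 73151, giving 3n² − n − 146302 = 0.
The discriminant is 1 + 24·73151 = 1755625, and √1755625 = 1325.
So n = (1 + 1325) / 6 = 1326/6 = 221.
Check: 221·(3·221 − 1)/2 = 73151. ✓

221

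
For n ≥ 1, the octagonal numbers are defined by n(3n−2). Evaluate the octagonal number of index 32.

3008

32·(3·32 − 2) = 32·94 = 3008.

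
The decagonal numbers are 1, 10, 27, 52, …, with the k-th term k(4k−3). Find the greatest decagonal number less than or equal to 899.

855

Solve n(4n−3) ≤ 899 for integer n.
n = 15 gives 855 ≤ 899, while n = 16 gives 976 > 899; so the answer is 855.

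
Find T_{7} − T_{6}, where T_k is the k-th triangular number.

Consecutive triangular numbers differ by n: T_{7} − T_{6} = 7.

7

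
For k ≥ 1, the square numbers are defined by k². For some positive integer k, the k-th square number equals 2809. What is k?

We need n² = 2809, so n = √2809 = 53.

53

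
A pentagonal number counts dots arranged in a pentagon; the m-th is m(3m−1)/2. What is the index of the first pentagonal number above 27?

5

Solve n(3n−1)/2 > 27 for integer n.
The largest n with value ≤ 27 is 4 (since 22 ≤ 27 < 35), so the first above is n = 5, value 35.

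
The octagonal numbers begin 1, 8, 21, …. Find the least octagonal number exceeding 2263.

2296

Solve n(3n−2) > 2263 for integer n.
The largest n with value ≤ 2263 is 27 (since 2133 ≤ 2263 < 2296), so the first above is n = 28, value 2296.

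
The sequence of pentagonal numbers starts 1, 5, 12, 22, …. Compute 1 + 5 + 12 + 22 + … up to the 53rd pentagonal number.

Σ i(3i−1)/2 = (3Σi² − Σi) / 2 over i = 1..53.
Σi = 1431 and Σi² = 51039.
(3·51039 − 1·1431) / 2 = 151686/2 = 75843.

75843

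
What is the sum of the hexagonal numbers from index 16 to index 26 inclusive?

9691

Σ i(2i−1) = 2Σi² − Σi over i = 16..26.
Σi = 351 − 120 = 231 and Σi² = 6201 − 1240 = 4961.
2·4961 − 1·231 = 9691.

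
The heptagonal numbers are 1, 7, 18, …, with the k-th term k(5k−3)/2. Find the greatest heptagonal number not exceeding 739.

Solve n(5n−3)/2 ≤ 739 for integer n.
n = 17 gives 697 ≤ 739, while n = 18 gives 783 > 739; so the answer is 697.

697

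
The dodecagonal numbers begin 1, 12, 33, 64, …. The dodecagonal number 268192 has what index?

232

Set n(5n−4) = 268192, giving 5n² − 4n − 268192 = 0.
The discriminant is 16 + 20·268192 = 5363856, and √5363856 = 2316.
So n = (4 + 2316) / 10 = 2320/10 = 232.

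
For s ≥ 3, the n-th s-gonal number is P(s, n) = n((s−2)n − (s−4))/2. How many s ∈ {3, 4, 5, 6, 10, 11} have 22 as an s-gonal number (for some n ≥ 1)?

s = 3: P(3, 6) = 21 and P(3, 7) = 28; 22 is not s-gonal.
s = 4: P(4, 4) = 16 and P(4, 5) = 25; 22 is not s-gonal.
s = 5: P(5, 4) = 22. ✓
s = 6: P(6, 3) = 15 and P(6, 4) = 28; 22 is not s-gonal.
s = 10: P(10, 2) = 10 and P(10, 3) = 27; 22 is not s-gonal.
s = 11: P(11, 2) = 11 and P(11, 3) = 30; 22 is not s-gonal.
Hits: s ∈ {5} → 1.

1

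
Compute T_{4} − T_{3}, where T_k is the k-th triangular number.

Consecutive triangular numbers differ by n: T_{4} − T_{3} = 4.

4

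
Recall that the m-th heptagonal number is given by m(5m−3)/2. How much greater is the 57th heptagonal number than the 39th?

57·(5·57 − 3)/2 = 8037 and 39·(5·39 − 3)/2 = 3744.
Difference: 8037 − 3744 = 4293.

4293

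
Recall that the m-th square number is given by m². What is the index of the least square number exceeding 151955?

Solve n² > 151955 for integer n.
The largest n with value ≤ 151955 is 389 (since 151321 ≤ 151955 < 152100), so the first above is n = 390, value 152100.

390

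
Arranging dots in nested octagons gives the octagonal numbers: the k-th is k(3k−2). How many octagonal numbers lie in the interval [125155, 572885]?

233

The n-th octagonal number is n(3n−2).
Smallest index with value ≥ 125155: n = 205 (giving 125665).
Largest index with value ≤ 572885: n = 437 (giving 572033).
Indices 205 through 437: 233 terms.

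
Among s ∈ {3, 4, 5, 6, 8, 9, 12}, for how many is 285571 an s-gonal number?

1

s = 3: P(3, 755) = 285390 and P(3, 756) = 286146; 285571 is not s-gonal.
s = 4: P(4, 534) = 285156 and P(4, 535) = 286225; 285571 is not s-gonal.
s = 5: P(5, 436) = 284926 and P(5, 437) = 286235; 285571 is not s-gonal.
s = 6: P(6, 378) = 285390 and P(6, 379) = 286903; 285571 is not s-gonal.
s = 8: P(8, 308) = 283976 and P(8, 309) = 285825; 285571 is not s-gonal.
s = 9: P(9, 286) = 285571. ✓
s = 12: P(12, 239) = 284649 and P(12, 240) = 287040; 285571 is not s-gonal.
Hits: s ∈ {9} → 1.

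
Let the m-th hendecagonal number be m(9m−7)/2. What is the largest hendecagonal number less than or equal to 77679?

76766

Solve n(9n−7)/2 ≤ 77679 for integer n.
n = 131 gives 76766 ≤ 77679, while n = 132 gives 77946 > 77679; so the answer is 76766.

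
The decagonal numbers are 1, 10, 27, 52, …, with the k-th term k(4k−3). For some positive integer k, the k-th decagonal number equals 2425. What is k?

25

Set n(4n−3) = 2425, giving 4n² − 3n − 2425 = 0.
The discriminant is 9 + 16·2425 = 38809, and √38809 = 197.
So n = (3 + 197) / 8 = 200/8 = 25.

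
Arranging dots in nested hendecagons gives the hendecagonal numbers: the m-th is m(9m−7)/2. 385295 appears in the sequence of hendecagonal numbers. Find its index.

Set n(9n−7)/2 = 385295, giving 9n² − 7n − 770590 = 0.
The discriminant is 49 + 72·385295 = 27741289, and √27741289 = 5267.
So n = (7 + 5267) / 18 = 5274/18 = 293.
Check: 293·(9·293 − 7)/2 = 385295. ✓

293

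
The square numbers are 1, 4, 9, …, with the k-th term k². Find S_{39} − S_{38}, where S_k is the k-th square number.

77

n² − (n−1)² = 2n − 1, so 39² − 38² = 2·39 − 1 = 77.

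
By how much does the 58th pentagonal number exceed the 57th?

Consecutive pentagonal numbers differ by 3n − 2: here 3·58 − 2 = 172.

172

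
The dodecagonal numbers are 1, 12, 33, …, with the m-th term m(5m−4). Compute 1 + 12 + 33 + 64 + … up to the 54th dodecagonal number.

Σ i(5i−4) = 5Σi² − 4Σi over i = 1..54.
Σi = 1485 and Σi² = 53955.
5·53955 − 4·1485 = 263835.

263835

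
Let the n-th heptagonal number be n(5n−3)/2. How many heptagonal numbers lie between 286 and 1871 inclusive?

17

The n-th heptagonal number is n(5n−3)/2.
Smallest index with value ≥ 286: n = 11 (giving 286).
Largest index with value ≤ 1871: n = 27 (giving 1782).
Indices 11 through 27: 17 terms.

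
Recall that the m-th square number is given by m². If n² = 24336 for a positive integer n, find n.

We need n² = 24336, so n = √24336 = 156.

156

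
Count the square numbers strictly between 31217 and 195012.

265

The n-th square number is n².
Smallest index with value > 31217: n = 177 (giving 31329).
Largest index with value < 195012: n = 441 (giving 194481).
Indices 177 through 441: 265 terms.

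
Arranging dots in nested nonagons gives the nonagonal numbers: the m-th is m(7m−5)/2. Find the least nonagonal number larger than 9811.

10071

Solve n(7n−5)/2 > 9811 for integer n.
The largest n with value ≤ 9811 is 53 (since 9699 ≤ 9811 < 10071), so the first above is n = 54, value 10071.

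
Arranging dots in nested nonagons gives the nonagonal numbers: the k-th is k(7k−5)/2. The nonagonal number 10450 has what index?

55

Set n(7n−5)/2 = 10450, giving 7n² − 5n − 20900 = 0.
The discriminant is 25 + 56·10450 = 585225, and √585225 = 765.
So n = (5 + 765) / 14 = 770/14 = 55.
Check: 55·(7·55 − 5)/2 = 10450. ✓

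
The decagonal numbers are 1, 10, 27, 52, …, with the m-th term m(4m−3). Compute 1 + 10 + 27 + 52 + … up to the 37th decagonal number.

68191

Σ i(4i−3) = 4Σi² − 3Σi over i = 1..37.
Σi = 703 and Σi² = 17575.
4·17575 − 3·703 = 68191.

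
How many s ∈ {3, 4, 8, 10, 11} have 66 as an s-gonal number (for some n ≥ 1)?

s = 3: P(3, 11) = 66. ✓
s = 4: P(4, 8) = 64 and P(4, 9) = 81; 66 is not s-gonal.
s = 8: P(8, 5) = 65 and P(8, 6) = 96; 66 is not s-gonal.
s = 10: P(10, 4) = 52 and P(10, 5) = 85; 66 is not s-gonal.
s = 11: P(11, 4) = 58 and P(11, 5) = 95; 66 is not s-gonal.
Hits: s ∈ {3} → 1.

1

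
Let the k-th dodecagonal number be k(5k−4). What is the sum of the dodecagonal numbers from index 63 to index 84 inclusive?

Σ i(5i−4) = 5Σi² − 4Σi over i = 63..84.
Σi = 3570 − 1953 = 1617 and Σi² = 201110 − 81375 = 119735.
5·119735 − 4·1617 = 592207.

592207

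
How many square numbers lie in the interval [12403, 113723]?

The n-th square number is n².
Smallest index with value ≥ 12403: n = 112 (giving 12544).
Largest index with value ≤ 113723: n = 337 (giving 113569).
Indices 112 through 337: 226 terms.

226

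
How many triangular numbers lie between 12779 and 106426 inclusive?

301

The n-th triangular number is n(n+1)/2.
Smallest index with value ≥ 12779: n = 160 (giving 12880).
Largest index with value ≤ 106426: n = 460 (giving 106030).
Indices 160 through 460: 301 terms.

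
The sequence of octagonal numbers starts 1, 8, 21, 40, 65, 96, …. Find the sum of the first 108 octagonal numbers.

Σ i(3i−2) = 3Σi² − 2Σi over i = 1..108.
Σi = 5886 and Σi² = 425754.
3·425754 − 2·5886 = 1265490.

1265490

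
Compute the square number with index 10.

The 10th square number is n² with n = 10.
10² = 100.

100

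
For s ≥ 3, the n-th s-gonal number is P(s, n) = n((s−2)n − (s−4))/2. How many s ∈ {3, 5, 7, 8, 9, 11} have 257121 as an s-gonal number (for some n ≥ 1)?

s = 3: P(3, 716) = 256686 and P(3, 717) = 257403; 257121 is not s-gonal.
s = 5: P(5, 414) = 256887 and P(5, 415) = 258130; 257121 is not s-gonal.
s = 7: P(7, 321) = 257121. ✓
s = 8: P(8, 293) = 256961 and P(8, 294) = 258720; 257121 is not s-gonal.
s = 9: P(9, 271) = 256366 and P(9, 272) = 258264; 257121 is not s-gonal.
s = 11: P(11, 239) = 256208 and P(11, 240) = 258360; 257121 is not s-gonal.
Hits: s ∈ {7} → 1.

1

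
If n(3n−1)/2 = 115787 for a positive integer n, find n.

Set n(3n−1)/2 = 115787, giving 3n² − n − 231574 = 0.
So n = (1 + 1667) / 6 = 1668/6 = 278.
Check: 278·(3·278 − 1)/2 = 115787. ✓

278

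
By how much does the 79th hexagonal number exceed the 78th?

313

Consecutive hexagonal numbers differ by 4n − 3: here 4·79 − 3 = 313.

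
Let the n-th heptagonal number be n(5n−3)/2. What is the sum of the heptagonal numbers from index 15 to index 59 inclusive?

170490

Σ i(5i−3)/2 = (5Σi² − 3Σi) / 2 over i = 15..59.
Σi = 1770 − 105 = 1665 and Σi² = 70210 − 1015 = 69195.
(5·69195 − 3·1665) / 2 = 340980/2 = 170490.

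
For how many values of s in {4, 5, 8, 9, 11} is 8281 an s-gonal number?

2

s = 4: P(4, 91) = 8281. ✓
s = 5: P(5, 74) = 8177 and P(5, 75) = 8400; 8281 is not s-gonal.
s = 8: P(8, 52) = 8008 and P(8, 53) = 8321; 8281 is not s-gonal.
s = 9: P(9, 49) = 8281. ✓
s = 11: P(11, 43) = 8170 and P(11, 44) = 8558; 8281 is not s-gonal.
Hits: s ∈ {4, 9} → 2.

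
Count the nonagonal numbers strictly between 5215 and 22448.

42

The n-th nonagonal number is n(7n−5)/2.
Smallest index with value > 5215: n = 39 (giving 5226).
Largest index with value < 22448: n = 80 (giving 22200).
Indices 39 through 80: 42 terms.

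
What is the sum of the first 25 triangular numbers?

2925

Σ i(i+1)/2 = (Σi² + Σi) / 2 over i = 1..25.
Σi = 325 and Σi² = 5525.
(1·5525 + 1·325) / 2 = 5850/2 = 2925.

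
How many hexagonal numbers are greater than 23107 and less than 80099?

93

The n-th hexagonal number is n(2n−1).
Smallest index with value > 23107: n = 108 (giving 23220).
Largest index with value < 80099: n = 200 (giving 79800).
Indices 108 through 200: 93 terms.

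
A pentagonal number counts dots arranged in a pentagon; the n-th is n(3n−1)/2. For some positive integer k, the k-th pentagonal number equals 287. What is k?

14

Set n(3n−1)/2 = 287, giving 3n² − n − 574 = 0.
The discriminant is 1 + 24·287 = 6889, and √6889 = 83.
So n = (1 + 83) / 6 = 84/6 = 14.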